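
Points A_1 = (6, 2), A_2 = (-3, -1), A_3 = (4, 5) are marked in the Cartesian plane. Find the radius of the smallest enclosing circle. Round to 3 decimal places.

Side lengths²: A_1A_2² = 90, A_1A_3² = 13, A_2A_3² = 85.
Since A_1A_2² = 90 < 85 + 13 = 98, the triangle is acute, so the smallest enclosing circle is the circumcircle.
Circumcentre = (29/22, 23/22), r² = 5525/242.
r = √(5525/242) ≈ 4.778.

4.778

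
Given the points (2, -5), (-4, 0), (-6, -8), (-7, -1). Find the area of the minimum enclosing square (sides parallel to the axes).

The bounding box has width 9 and height 8.
An axis-aligned square enclosing the set must have side ≥ max(width, height).
So the minimum side is max(9, 8) = 9.
Area = 9² = 81.

81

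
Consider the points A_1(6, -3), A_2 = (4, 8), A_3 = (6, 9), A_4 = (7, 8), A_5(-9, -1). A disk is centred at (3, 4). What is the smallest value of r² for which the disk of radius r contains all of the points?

169

The required radius is the distance from (3, 4) to the farthest point.
Squared distances: 58, 17, 34, 32, 169.
Maximum is 169, attained at A_5.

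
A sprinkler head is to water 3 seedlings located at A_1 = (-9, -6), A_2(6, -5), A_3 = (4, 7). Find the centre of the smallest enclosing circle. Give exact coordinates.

(-13/7, -1/7)

Side lengths²: A_1A_2² = 226, A_1A_3² = 338, A_2A_3² = 148.
Since A_1A_3² = 338 < 226 + 148 = 374, the triangle is acute, so the smallest enclosing circle is the circumcircle.
Circumcentre = (-13/7, -1/7), r² = 4181/49.
Centre = (-13/7, -1/7).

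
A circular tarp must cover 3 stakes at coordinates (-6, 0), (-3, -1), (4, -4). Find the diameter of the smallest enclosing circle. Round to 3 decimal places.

10.770

Call the three points A, B, C in the order given.
Side lengths²: AB² = 10, AC² = 116, BC² = 58.
Since AC² = 116 ≥ 58 + 10 = 68, the angle opposite AC is not acute, so the smallest enclosing circle has AC as diameter.
Centre = midpoint of AC = (-1, -2), r² = 116/4 = 29.
Diameter = 2r = 2√29 ≈ 10.770.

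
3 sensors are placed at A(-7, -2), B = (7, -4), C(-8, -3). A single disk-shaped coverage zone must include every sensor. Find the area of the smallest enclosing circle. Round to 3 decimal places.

Side lengths²: AB² = 200, AC² = 2, BC² = 226.
Since BC² = 226 ≥ 200 + 2 = 202, the angle opposite BC is not acute, so the smallest enclosing circle has BC as diameter.
Centre = midpoint of BC = (-0.5, -3.5), r² = 226/4 = 56.5.
Area = π·r² = π·56.5 ≈ 177.500.

177.500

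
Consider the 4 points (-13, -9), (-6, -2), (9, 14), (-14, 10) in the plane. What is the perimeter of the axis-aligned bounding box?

Width = max x − min x = 9 − (-14) = 23.
Height = max y − min y = 14 − (-9) = 23.
Perimeter = 2(23 + 23) = 92.

92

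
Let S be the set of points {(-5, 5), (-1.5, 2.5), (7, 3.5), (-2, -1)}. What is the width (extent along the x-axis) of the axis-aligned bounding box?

max x = 7, min x = -5, so width = 12.

12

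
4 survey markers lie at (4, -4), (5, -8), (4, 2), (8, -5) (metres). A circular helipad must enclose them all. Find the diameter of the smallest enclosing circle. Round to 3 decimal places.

10.050

A smallest enclosing disk is always determined by at most three of the input points on its boundary.
The farthest pair is (5, -8)–(4, 2) with squared distance 101. The circle on this segment as diameter has centre (4.5, -3) and r² = 101/4 = 25.25.
Check (4, -4): distance² to centre = 1.25 ≤ 25.25, so it lies inside.
All remaining points lie in this disk, and no smaller disk contains both endpoints, so this is the minimum enclosing circle.
Diameter = 2r = 2√(25.25) ≈ 10.050.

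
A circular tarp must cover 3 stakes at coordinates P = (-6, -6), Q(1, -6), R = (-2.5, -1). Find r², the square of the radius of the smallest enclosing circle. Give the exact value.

13.875625

Side lengths²: PQ² = 49, PR² = 37.25, QR² = 37.25.
Since PQ² = 49 < 37.25 + 37.25 = 74.5, the triangle is acute, so the smallest enclosing circle is the circumcircle.
Circumcentre = (-2.5, -4.725), r² = 13.875625.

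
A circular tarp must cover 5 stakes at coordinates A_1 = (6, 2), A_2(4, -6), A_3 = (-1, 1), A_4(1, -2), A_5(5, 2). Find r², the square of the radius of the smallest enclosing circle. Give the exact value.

A smallest enclosing disk is always determined by at most three of the input points on its boundary.
The minimum enclosing circle is determined by three boundary points: A_1, A_2, A_3.
Their circumcentre is (79/27, -40/27) with r² = 15725/729.
The farthest remaining point A_5 is at distance² 11972/729 ≤ 15725/729.

15725/729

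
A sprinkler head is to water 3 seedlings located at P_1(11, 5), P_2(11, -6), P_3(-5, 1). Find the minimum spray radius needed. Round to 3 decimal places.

9.001

Side lengths²: P_1P_2² = 121, P_1P_3² = 272, P_2P_3² = 305.
Since P_2P_3² = 305 < 272 + 121 = 393, the triangle is acute, so the smallest enclosing circle is the circumcircle.
Circumcentre = (3.875, -0.5), r² = 81.015625.
r = √(81.015625) ≈ 9.001.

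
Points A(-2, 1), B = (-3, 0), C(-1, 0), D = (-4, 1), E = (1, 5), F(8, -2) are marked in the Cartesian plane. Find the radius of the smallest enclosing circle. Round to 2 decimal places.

6.18

A smallest enclosing disk is always determined by at most three of the input points on its boundary.
The farthest pair is D–F with squared distance 153. The circle on this segment as diameter has centre (2, -0.5) and r² = 153/4 = 38.25.
Check A: distance² to centre = 18.25 ≤ 38.25, so it lies inside.
All remaining points lie in this disk, and no smaller disk contains both endpoints, so this is the minimum enclosing circle.
r = √(38.25) ≈ 6.18.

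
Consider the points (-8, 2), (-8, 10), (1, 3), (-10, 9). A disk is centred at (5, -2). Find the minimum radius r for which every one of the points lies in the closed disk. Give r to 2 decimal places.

The required radius is the distance from (5, -2) to the farthest point.
Squared distances: 185, 313, 41, 346.
Maximum is 346, attained at (-10, 9).
r = √346 ≈ 18.60.

18.60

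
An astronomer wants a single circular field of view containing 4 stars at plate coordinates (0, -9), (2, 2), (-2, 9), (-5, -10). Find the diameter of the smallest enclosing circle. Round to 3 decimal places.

19.235

The farthest pair is (-2, 9)–(-5, -10) with squared distance 370. The circle on this segment as diameter has centre (-3.5, -0.5) and r² = 370/4 = 92.5.
Check (0, -9): distance² to centre = 84.5 ≤ 92.5, so it lies inside.
All remaining points lie in this disk, and no smaller disk contains both endpoints, so this is the minimum enclosing circle.
Diameter = 2r = 2√(92.5) ≈ 19.235.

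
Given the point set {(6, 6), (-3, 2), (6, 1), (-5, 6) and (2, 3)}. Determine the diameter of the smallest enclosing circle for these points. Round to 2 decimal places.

The minimum enclosing circle of a finite set is fixed by two of the points (as a diameter) or three (as a circumcircle).
The farthest pair is (6, 1)–(-5, 6) with squared distance 146. The circle on this segment as diameter has centre (0.5, 3.5) and r² = 146/4 = 36.5.
Check (6, 6): distance² to centre = 36.5 ≤ 36.5, so it lies inside.
All remaining points lie in this disk, and no smaller disk contains both endpoints, so this is the minimum enclosing circle.
Diameter = 2r = 2√(36.5) ≈ 12.08.

12.08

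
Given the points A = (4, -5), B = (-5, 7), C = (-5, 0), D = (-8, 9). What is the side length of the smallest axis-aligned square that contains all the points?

The bounding box has width 12 and height 14.
An axis-aligned square enclosing the set must have side ≥ max(width, height).
So the minimum side is max(12, 14) = 14.

14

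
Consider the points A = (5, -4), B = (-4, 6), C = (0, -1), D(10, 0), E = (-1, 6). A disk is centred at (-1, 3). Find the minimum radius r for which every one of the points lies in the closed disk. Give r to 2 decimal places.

The required radius is the distance from (-1, 3) to the farthest point.
Squared distances: 85, 18, 17, 130, 9.
Maximum is 130, attained at D.
r = √130 ≈ 11.40.

11.40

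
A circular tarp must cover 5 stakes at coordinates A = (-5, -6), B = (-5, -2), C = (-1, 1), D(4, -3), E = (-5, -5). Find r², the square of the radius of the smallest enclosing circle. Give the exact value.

The minimum enclosing circle of a finite set is fixed by two of the points (as a diameter) or three (as a circumcircle).
The minimum enclosing circle is determined by three boundary points: A, C, D.
Their circumcentre is (-25/34, -129/34) with r² = 13325/578.
The farthest remaining point B is at distance² 12373/578 ≤ 13325/578.

13325/578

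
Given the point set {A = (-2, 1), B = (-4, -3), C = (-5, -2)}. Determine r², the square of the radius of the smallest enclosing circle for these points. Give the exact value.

Side lengths²: AB² = 20, AC² = 18, BC² = 2.
Since AB² = 20 ≥ 18 + 2 = 20, the angle opposite AB is not acute, so the smallest enclosing circle has AB as diameter.
Centre = midpoint of AB = (-3, -1), r² = 20/4 = 5.

5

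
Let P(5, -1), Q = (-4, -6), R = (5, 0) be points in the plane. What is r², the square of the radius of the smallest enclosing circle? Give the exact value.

29.25

Side lengths²: PQ² = 106, PR² = 1, QR² = 117.
Since QR² = 117 ≥ 106 + 1 = 107, the angle opposite QR is not acute, so the smallest enclosing circle has QR as diameter.
Centre = midpoint of QR = (0.5, -3), r² = 117/4 = 29.25.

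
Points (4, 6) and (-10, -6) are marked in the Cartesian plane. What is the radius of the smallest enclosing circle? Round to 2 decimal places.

9.22

The smallest circle enclosing two points has them as diameter endpoints.
Centre = midpoint = (-3, 0); r² = |(4, 6)−(-10, -6)|²/4 = 340/4 = 85.
r = √85 ≈ 9.22.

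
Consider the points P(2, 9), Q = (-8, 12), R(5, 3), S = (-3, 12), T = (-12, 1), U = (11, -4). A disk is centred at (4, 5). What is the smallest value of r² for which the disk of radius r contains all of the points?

272

The required radius is the distance from (4, 5) to the farthest point.
Squared distances: 20, 193, 5, 98, 272, 130.
Maximum is 272, attained at T.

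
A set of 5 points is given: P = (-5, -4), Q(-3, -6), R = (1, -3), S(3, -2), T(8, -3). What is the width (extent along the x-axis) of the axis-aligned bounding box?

max x = 8, min x = -5, so width = 13.

13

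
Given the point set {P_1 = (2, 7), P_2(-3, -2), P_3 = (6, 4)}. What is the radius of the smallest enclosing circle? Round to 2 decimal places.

Side lengths²: P_1P_2² = 106, P_1P_3² = 25, P_2P_3² = 117.
Since P_2P_3² = 117 < 106 + 25 = 131, the triangle is acute, so the smallest enclosing circle is the circumcircle.
Circumcentre = (37/34, 55/34), r² = 17225/578.
r = √(17225/578) ≈ 5.46.

5.46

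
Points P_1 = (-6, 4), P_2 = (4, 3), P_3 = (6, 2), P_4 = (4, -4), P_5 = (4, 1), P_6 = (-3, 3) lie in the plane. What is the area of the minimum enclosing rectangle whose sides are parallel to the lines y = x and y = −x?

90

In coordinates u = x + y, v = x − y the rectangle is axis-aligned; the map (x,y)→(u,v) scales areas by 2.
u-values: -2, 7, 8, 0, 5, 0; range = 8 − (-2) = 10.
v-values: -10, 1, 4, 8, 3, -6; range = 8 − (-10) = 18.
Area = (10 × 18) / 2 = 90.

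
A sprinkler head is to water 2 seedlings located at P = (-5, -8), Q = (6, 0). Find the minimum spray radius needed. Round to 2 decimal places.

The smallest circle enclosing two points has them as diameter endpoints.
Centre = midpoint = (0.5, -4); r² = |PQ|²/4 = 185/4 = 46.25.
r = √(46.25) ≈ 6.80.

6.80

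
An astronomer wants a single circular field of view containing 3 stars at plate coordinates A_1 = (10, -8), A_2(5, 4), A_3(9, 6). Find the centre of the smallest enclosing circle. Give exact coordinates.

(9.5, -1)

Side lengths²: A_1A_2² = 169, A_1A_3² = 197, A_2A_3² = 20.
Since A_1A_3² = 197 ≥ 169 + 20 = 189, the angle opposite A_1A_3 is not acute, so the smallest enclosing circle has A_1A_3 as diameter.
Centre = midpoint of A_1A_3 = (9.5, -1), r² = 197/4 = 49.25.
Centre = (9.5, -1).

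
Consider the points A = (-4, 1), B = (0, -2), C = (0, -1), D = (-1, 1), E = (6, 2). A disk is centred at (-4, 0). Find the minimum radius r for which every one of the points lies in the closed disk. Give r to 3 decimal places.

10.198

The required radius is the distance from (-4, 0) to the farthest point.
Squared distances: 1, 20, 17, 10, 104.
Maximum is 104, attained at E.
r = √104 ≈ 10.198.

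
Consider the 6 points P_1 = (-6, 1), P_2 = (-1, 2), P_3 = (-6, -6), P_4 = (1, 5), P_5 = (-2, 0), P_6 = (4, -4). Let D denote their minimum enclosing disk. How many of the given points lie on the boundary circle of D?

A smallest enclosing disk is always determined by at most three of the input points on its boundary.
The minimum enclosing circle is determined by three boundary points: P_3, P_4, P_6.
Their circumcentre is (-1.8125, -0.9375) with r² = 43.1640625.
The farthest remaining point P_1 is at distance² 21.2890625 ≤ 43.1640625.
The points at distance exactly r from the centre are P_3, P_4, P_6 — 3 points.

3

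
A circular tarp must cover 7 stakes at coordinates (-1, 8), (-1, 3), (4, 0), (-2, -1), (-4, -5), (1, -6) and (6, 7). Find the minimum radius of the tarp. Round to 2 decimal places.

7.81

The minimum enclosing circle of a finite set is fixed by two of the points (as a diameter) or three (as a circumcircle).
The farthest pair is (-4, -5)–(6, 7) with squared distance 244. The circle on this segment as diameter has centre (1, 1) and r² = 244/4 = 61.
Check (-1, 8): distance² to centre = 53 ≤ 61, so it lies inside.
All remaining points lie in this disk, and no smaller disk contains both endpoints, so this is the minimum enclosing circle.
r = √61 ≈ 7.81.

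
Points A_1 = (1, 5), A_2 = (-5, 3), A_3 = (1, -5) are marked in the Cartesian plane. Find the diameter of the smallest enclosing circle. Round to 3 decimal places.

10.541

Side lengths²: A_1A_2² = 40, A_1A_3² = 100, A_2A_3² = 100.
Since A_2A_3² = 100 < 100 + 40 = 140, the triangle is acute, so the smallest enclosing circle is the circumcircle.
Circumcentre = (-2/3, 0), r² = 250/9.
Diameter = 2r = 2√(250/9) ≈ 10.541.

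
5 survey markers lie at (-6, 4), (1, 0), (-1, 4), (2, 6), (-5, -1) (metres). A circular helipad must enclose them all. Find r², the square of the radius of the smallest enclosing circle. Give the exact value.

24.5

The farthest pair is (2, 6)–(-5, -1) with squared distance 98. The circle on this segment as diameter has centre (-1.5, 2.5) and r² = 98/4 = 24.5.
Check (-6, 4): distance² to centre = 22.5 ≤ 24.5, so it lies inside.
All remaining points lie in this disk, and no smaller disk contains both endpoints, so this is the minimum enclosing circle.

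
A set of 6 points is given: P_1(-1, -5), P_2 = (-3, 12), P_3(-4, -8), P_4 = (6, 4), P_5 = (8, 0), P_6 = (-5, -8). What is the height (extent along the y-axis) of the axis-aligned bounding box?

max y = 12, min y = -8, so height = 20.

20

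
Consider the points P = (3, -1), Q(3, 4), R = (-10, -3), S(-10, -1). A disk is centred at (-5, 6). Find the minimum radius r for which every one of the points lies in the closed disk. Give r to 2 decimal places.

The required radius is the distance from (-5, 6) to the farthest point.
Squared distances: 113, 68, 106, 74.
Maximum is 113, attained at P.
r = √113 ≈ 10.63.

10.63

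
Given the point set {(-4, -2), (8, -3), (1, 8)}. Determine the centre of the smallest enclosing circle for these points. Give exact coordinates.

(2.3, 1.1)

Call the three points A, B, C in the order given.
Side lengths²: AB² = 145, AC² = 125, BC² = 170.
Since BC² = 170 < 145 + 125 = 270, the triangle is acute, so the smallest enclosing circle is the circumcircle.
Circumcentre = (2.3, 1.1), r² = 49.3.
Centre = (2.3, 1.1).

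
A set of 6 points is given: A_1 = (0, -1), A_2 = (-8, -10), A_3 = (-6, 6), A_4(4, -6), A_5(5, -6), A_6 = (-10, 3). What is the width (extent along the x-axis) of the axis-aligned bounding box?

15

max x = 5, min x = -10, so width = 15.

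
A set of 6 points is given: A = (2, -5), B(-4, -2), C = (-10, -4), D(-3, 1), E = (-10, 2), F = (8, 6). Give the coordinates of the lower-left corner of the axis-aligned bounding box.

x-range [-10, 8], y-range [-5, 6].
The lower-left corner is (-10, -5).

(-10, -5)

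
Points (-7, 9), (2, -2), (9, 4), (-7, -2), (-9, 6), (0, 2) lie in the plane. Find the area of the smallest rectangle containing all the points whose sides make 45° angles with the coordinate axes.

231

In coordinates u = x + y, v = x − y the rectangle is axis-aligned; the map (x,y)→(u,v) scales areas by 2.
u-values: 2, 0, 13, -9, -3, 2; range = 13 − (-9) = 22.
v-values: -16, 4, 5, -5, -15, -2; range = 5 − (-16) = 21.
Area = (22 × 21) / 2 = 231.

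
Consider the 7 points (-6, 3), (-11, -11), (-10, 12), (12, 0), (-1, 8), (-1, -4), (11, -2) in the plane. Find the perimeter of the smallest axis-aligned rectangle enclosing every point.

Width = max x − min x = 12 − (-11) = 23.
Height = max y − min y = 12 − (-11) = 23.
Perimeter = 2(23 + 23) = 92.

92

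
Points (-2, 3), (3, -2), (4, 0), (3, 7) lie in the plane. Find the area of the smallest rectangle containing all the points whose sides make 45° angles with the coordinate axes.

In coordinates u = x + y, v = x − y the rectangle is axis-aligned; the map (x,y)→(u,v) scales areas by 2.
u-values: 1, 1, 4, 10; range = 10 − 1 = 9.
v-values: -5, 5, 4, -4; range = 5 − (-5) = 10.
Area = (9 × 10) / 2 = 45.

45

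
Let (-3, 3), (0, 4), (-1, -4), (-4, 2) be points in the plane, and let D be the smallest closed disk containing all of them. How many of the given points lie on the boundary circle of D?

3

The minimum enclosing circle of a finite set is fixed by two of the points (as a diameter) or three (as a circumcircle).
The farthest pair is (0, 4)–(-1, -4) with squared distance 65. The circle on this segment as diameter has centre (-0.5, 0) and r² = 65/4 = 16.25.
Check (-3, 3): distance² to centre = 15.25 ≤ 16.25, so it lies inside.
All remaining points lie in this disk, and no smaller disk contains both endpoints, so this is the minimum enclosing circle.
The points at distance exactly r from the centre are (0, 4), (-1, -4), (-4, 2) — 3 points.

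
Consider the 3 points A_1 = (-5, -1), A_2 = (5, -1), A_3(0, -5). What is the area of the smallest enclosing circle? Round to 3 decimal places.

78.540

Side lengths²: A_1A_2² = 100, A_1A_3² = 41, A_2A_3² = 41.
Since A_1A_2² = 100 ≥ 41 + 41 = 82, the angle opposite A_1A_2 is not acute, so the smallest enclosing circle has A_1A_2 as diameter.
Centre = midpoint of A_1A_2 = (0, -1), r² = 100/4 = 25.
Area = π·r² = π·25 ≈ 78.540.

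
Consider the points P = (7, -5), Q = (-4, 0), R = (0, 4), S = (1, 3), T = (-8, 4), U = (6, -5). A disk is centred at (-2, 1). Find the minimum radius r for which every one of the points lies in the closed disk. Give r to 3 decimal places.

10.817

The required radius is the distance from (-2, 1) to the farthest point.
Squared distances: 117, 5, 13, 13, 45, 100.
Maximum is 117, attained at P.
r = √117 ≈ 10.817.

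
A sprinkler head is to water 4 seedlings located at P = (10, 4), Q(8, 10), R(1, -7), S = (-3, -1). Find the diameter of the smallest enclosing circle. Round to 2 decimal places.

18.38

By Welzl's lemma the MEC is supported by two points (diametrically opposite) or three points (on a circumcircle).
The farthest pair is Q–R with squared distance 338. The circle on this segment as diameter has centre (4.5, 1.5) and r² = 338/4 = 84.5.
Check P: distance² to centre = 36.5 ≤ 84.5, so it lies inside.
All remaining points lie in this disk, and no smaller disk contains both endpoints, so this is the minimum enclosing circle.
Diameter = 2r = 2√(84.5) ≈ 18.38.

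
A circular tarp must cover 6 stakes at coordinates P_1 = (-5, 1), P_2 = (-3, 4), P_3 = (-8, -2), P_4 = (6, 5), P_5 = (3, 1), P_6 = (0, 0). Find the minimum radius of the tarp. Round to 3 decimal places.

7.826

By Welzl's lemma the MEC is supported by two points (diametrically opposite) or three points (on a circumcircle).
The farthest pair is P_3–P_4 with squared distance 245. The circle on this segment as diameter has centre (-1, 1.5) and r² = 245/4 = 61.25.
Check P_1: distance² to centre = 16.25 ≤ 61.25, so it lies inside.
All remaining points lie in this disk, and no smaller disk contains both endpoints, so this is the minimum enclosing circle.
r = √(61.25) ≈ 7.826.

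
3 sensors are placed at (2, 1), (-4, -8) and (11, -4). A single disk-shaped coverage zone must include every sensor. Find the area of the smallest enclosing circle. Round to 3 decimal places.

Call the three points A, B, C in the order given.
Side lengths²: AB² = 117, AC² = 106, BC² = 241.
Since BC² = 241 ≥ 117 + 106 = 223, the angle opposite BC is not acute, so the smallest enclosing circle has BC as diameter.
Centre = midpoint of BC = (3.5, -6), r² = 241/4 = 60.25.
Area = π·r² = π·60.25 ≈ 189.281.

189.281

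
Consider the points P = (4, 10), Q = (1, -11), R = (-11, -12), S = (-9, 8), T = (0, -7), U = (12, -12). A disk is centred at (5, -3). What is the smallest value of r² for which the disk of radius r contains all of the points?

The required radius is the distance from (5, -3) to the farthest point.
Squared distances: 170, 80, 337, 317, 41, 130.
Maximum is 337, attained at R.

337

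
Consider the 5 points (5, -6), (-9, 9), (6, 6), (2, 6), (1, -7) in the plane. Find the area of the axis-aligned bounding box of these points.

x ranges over [-9, 6], width 15.
y ranges over [-7, 9], height 16.
Area = 15 × 16 = 240.

240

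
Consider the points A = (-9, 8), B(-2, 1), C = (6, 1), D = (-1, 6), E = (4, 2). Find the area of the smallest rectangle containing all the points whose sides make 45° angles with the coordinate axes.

In coordinates u = x + y, v = x − y the rectangle is axis-aligned; the map (x,y)→(u,v) scales areas by 2.
u-values: -1, -1, 7, 5, 6; range = 7 − (-1) = 8.
v-values: -17, -3, 5, -7, 2; range = 5 − (-17) = 22.
Area = (8 × 22) / 2 = 88.

88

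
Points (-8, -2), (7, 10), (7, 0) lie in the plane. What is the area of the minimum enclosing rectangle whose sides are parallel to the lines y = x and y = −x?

175.5

In coordinates u = x + y, v = x − y the rectangle is axis-aligned; the map (x,y)→(u,v) scales areas by 2.
u-values: -10, 17, 7; range = 17 − (-10) = 27.
v-values: -6, -3, 7; range = 7 − (-6) = 13.
Area = (27 × 13) / 2 = 175.5.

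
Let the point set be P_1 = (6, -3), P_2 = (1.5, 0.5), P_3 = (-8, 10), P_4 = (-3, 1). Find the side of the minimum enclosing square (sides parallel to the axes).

14

The bounding box has width 14 and height 13.
An axis-aligned square enclosing the set must have side ≥ max(width, height).
So the minimum side is max(14, 13) = 14.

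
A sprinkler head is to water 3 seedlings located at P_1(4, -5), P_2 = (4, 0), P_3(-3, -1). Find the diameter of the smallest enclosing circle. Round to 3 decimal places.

Side lengths²: P_1P_2² = 25, P_1P_3² = 65, P_2P_3² = 50.
Since P_1P_3² = 65 < 50 + 25 = 75, the triangle is acute, so the smallest enclosing circle is the circumcircle.
Circumcentre = (11/14, -2.5), r² = 1625/98.
Diameter = 2r = 2√(1625/98) ≈ 8.144.

8.144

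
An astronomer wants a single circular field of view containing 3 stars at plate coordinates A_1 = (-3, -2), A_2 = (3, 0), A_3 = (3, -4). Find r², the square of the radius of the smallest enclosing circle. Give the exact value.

Side lengths²: A_1A_2² = 40, A_1A_3² = 40, A_2A_3² = 16.
Since A_1A_3² = 40 < 40 + 16 = 56, the triangle is acute, so the smallest enclosing circle is the circumcircle.
Circumcentre = (1/3, -2), r² = 100/9.

100/9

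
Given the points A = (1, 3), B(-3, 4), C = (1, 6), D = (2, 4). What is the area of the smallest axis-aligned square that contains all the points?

The bounding box has width 5 and height 3.
An axis-aligned square enclosing the set must have side ≥ max(width, height).
So the minimum side is max(5, 3) = 5.
Area = 5² = 25.

25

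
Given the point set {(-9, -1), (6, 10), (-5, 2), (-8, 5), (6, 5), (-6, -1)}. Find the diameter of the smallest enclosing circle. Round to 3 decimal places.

A smallest enclosing disk is always determined by at most three of the input points on its boundary.
The farthest pair is (-9, -1)–(6, 10) with squared distance 346. The circle on this segment as diameter has centre (-1.5, 4.5) and r² = 346/4 = 86.5.
Check (-5, 2): distance² to centre = 18.5 ≤ 86.5, so it lies inside.
All remaining points lie in this disk, and no smaller disk contains both endpoints, so this is the minimum enclosing circle.
Diameter = 2r = 2√(86.5) ≈ 18.601.

18.601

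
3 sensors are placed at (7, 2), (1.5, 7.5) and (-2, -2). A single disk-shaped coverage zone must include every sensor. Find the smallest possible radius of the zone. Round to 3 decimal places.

Call the three points A, B, C in the order given.
Side lengths²: AB² = 60.5, AC² = 97, BC² = 102.5.
Since BC² = 102.5 < 97 + 60.5 = 157.5, the triangle is acute, so the smallest enclosing circle is the circumcircle.
Circumcentre = (41/26, 27/13), r² = 19885/676.
r = √(19885/676) ≈ 5.424.

5.424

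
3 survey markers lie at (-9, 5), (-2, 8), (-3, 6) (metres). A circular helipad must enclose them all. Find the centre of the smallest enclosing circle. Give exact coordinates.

Call the three points A, B, C in the order given.
Side lengths²: AB² = 58, AC² = 37, BC² = 5.
Since AB² = 58 ≥ 37 + 5 = 42, the angle opposite AB is not acute, so the smallest enclosing circle has AB as diameter.
Centre = midpoint of AB = (-5.5, 6.5), r² = 58/4 = 14.5.
Centre = (-5.5, 6.5).

(-5.5, 6.5)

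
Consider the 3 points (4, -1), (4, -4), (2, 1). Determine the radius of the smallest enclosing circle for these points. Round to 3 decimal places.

Call the three points A, B, C in the order given.
Side lengths²: AB² = 9, AC² = 8, BC² = 29.
Since BC² = 29 ≥ 9 + 8 = 17, the angle opposite BC is not acute, so the smallest enclosing circle has BC as diameter.
Centre = midpoint of BC = (3, -1.5), r² = 29/4 = 7.25.
r = √(7.25) ≈ 2.693.

2.693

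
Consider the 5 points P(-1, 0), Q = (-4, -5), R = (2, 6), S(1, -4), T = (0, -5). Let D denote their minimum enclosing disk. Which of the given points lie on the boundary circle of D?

Q, R

A smallest enclosing disk is always determined by at most three of the input points on its boundary.
The farthest pair is Q–R with squared distance 157. The circle on this segment as diameter has centre (-1, 0.5) and r² = 157/4 = 39.25.
Check P: distance² to centre = 0.25 ≤ 39.25, so it lies inside.
All remaining points lie in this disk, and no smaller disk contains both endpoints, so this is the minimum enclosing circle.
The points at distance exactly r from the centre are Q, R — 2 points.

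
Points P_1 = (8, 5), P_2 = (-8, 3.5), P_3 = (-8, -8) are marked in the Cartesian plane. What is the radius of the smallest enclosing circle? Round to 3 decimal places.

Side lengths²: P_1P_2² = 258.25, P_1P_3² = 425, P_2P_3² = 132.25.
Since P_1P_3² = 425 ≥ 258.25 + 132.25 = 390.5, the angle opposite P_1P_3 is not acute, so the smallest enclosing circle has P_1P_3 as diameter.
Centre = midpoint of P_1P_3 = (0, -1.5), r² = 425/4 = 106.25.
r = √(106.25) ≈ 10.308.

10.308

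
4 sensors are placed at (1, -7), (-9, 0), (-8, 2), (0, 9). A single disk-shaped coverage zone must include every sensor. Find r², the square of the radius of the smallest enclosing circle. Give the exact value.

The minimum enclosing circle of a finite set is fixed by two of the points (as a diameter) or three (as a circumcircle).
The minimum enclosing circle is determined by three boundary points: (1, -7), (-9, 0), (0, 9).
Their circumcentre is (-31/34, 31/34) with r² = 38293/578.
The farthest remaining point (-8, 2) is at distance² 29725/578 ≤ 38293/578.

38293/578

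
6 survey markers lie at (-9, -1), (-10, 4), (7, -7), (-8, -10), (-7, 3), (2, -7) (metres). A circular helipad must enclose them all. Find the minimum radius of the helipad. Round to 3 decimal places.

The minimum enclosing circle is determined by three boundary points: (-10, 4), (7, -7), (-8, -10).
Their circumcentre is (-65/36, -71/36) with r² = 66625/648.
The farthest remaining point (-9, -1) is at distance² 34153/648 ≤ 66625/648.
r = √(66625/648) ≈ 10.140.

10.140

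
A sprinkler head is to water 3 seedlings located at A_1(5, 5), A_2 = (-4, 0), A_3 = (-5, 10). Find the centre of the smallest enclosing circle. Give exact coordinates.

Side lengths²: A_1A_2² = 106, A_1A_3² = 125, A_2A_3² = 101.
Since A_1A_3² = 125 < 106 + 101 = 207, the triangle is acute, so the smallest enclosing circle is the circumcircle.
Circumcentre = (-41/38, 203/38), r² = 26765/722.
Centre = (-41/38, 203/38).

(-41/38, 203/38)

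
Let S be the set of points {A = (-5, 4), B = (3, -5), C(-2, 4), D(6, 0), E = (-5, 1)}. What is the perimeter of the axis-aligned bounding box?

40

Width = max x − min x = 6 − (-5) = 11.
Height = max y − min y = 4 − (-5) = 9.
Perimeter = 2(11 + 9) = 40.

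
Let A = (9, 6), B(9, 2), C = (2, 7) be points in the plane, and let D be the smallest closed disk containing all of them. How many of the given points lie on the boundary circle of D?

2

Side lengths²: AB² = 16, AC² = 50, BC² = 74.
Since BC² = 74 ≥ 50 + 16 = 66, the angle opposite BC is not acute, so the smallest enclosing circle has BC as diameter.
Centre = midpoint of BC = (5.5, 4.5), r² = 74/4 = 18.5.
The points at distance exactly r from the centre are B, C — 2 points.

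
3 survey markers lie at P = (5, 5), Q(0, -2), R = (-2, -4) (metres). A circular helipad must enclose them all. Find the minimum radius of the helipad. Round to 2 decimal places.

Side lengths²: PQ² = 74, PR² = 130, QR² = 8.
Since PR² = 130 ≥ 74 + 8 = 82, the angle opposite PR is not acute, so the smallest enclosing circle has PR as diameter.
Centre = midpoint of PR = (1.5, 0.5), r² = 130/4 = 32.5.
r = √(32.5) ≈ 5.70.

5.70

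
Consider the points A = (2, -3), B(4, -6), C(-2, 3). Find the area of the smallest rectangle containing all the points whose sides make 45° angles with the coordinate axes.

In coordinates u = x + y, v = x − y the rectangle is axis-aligned; the map (x,y)→(u,v) scales areas by 2.
u-values: -1, -2, 1; range = 1 − (-2) = 3.
v-values: 5, 10, -5; range = 10 − (-5) = 15.
Area = (3 × 15) / 2 = 22.5.

22.5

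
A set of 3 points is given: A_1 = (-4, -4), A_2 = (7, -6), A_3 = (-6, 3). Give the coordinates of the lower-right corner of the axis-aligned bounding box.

(7, -6)

x-range [-6, 7], y-range [-6, 3].
The lower-right corner is (7, -6).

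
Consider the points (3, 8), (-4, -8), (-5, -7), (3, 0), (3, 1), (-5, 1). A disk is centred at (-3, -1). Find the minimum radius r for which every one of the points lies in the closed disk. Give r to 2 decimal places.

The required radius is the distance from (-3, -1) to the farthest point.
Squared distances: 117, 50, 40, 37, 40, 8.
Maximum is 117, attained at (3, 8).
r = √117 ≈ 10.82.

10.82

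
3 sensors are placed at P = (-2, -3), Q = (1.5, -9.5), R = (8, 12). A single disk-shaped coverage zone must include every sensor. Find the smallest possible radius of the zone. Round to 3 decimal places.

Side lengths²: PQ² = 54.5, PR² = 325, QR² = 504.5.
Since QR² = 504.5 ≥ 325 + 54.5 = 379.5, the angle opposite QR is not acute, so the smallest enclosing circle has QR as diameter.
Centre = midpoint of QR = (4.75, 1.25), r² = 504.5/4 = 126.125.
r = √(126.125) ≈ 11.231.

11.231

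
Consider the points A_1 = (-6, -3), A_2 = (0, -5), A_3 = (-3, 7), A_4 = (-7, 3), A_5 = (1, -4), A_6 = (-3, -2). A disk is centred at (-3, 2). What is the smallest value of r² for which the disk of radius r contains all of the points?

58

The required radius is the distance from (-3, 2) to the farthest point.
Squared distances: 34, 58, 25, 17, 52, 16.
Maximum is 58, attained at A_2.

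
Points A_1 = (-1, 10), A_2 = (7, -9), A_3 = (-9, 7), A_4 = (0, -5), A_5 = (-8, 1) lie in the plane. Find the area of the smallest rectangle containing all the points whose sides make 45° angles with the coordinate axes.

256

In coordinates u = x + y, v = x − y the rectangle is axis-aligned; the map (x,y)→(u,v) scales areas by 2.
u-values: 9, -2, -2, -5, -7; range = 9 − (-7) = 16.
v-values: -11, 16, -16, 5, -9; range = 16 − (-16) = 32.
Area = (16 × 32) / 2 = 256.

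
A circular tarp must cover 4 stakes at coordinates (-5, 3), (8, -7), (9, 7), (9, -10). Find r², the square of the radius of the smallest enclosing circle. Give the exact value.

The minimum enclosing circle is determined by three boundary points: (-5, 3), (9, 7), (9, -10).
Their circumcentre is (27/7, -1.5) with r² = 19345/196.
The farthest remaining point (8, -7) is at distance² 9293/196 ≤ 19345/196.

19345/196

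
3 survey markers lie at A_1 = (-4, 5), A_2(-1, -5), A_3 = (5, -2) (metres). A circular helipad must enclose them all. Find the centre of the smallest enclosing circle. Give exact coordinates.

Side lengths²: A_1A_2² = 109, A_1A_3² = 130, A_2A_3² = 45.
Since A_1A_3² = 130 < 109 + 45 = 154, the triangle is acute, so the smallest enclosing circle is the circumcircle.
Circumcentre = (-5/46, 33/46), r² = 35425/1058.
Centre = (-5/46, 33/46).

(-5/46, 33/46)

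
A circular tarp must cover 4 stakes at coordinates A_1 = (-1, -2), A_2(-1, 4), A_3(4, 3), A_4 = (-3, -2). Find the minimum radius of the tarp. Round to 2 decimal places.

4.30

A smallest enclosing disk is always determined by at most three of the input points on its boundary.
The farthest pair is A_3–A_4 with squared distance 74. The circle on this segment as diameter has centre (0.5, 0.5) and r² = 74/4 = 18.5.
Check A_1: distance² to centre = 8.5 ≤ 18.5, so it lies inside.
All remaining points lie in this disk, and no smaller disk contains both endpoints, so this is the minimum enclosing circle.
r = √(18.5) ≈ 4.30.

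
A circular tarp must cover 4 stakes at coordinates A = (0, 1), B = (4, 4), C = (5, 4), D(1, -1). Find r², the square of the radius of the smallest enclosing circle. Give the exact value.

10.25

By Welzl's lemma the MEC is supported by two points (diametrically opposite) or three points (on a circumcircle).
The farthest pair is C–D with squared distance 41. The circle on this segment as diameter has centre (3, 1.5) and r² = 41/4 = 10.25.
Check A: distance² to centre = 9.25 ≤ 10.25, so it lies inside.
All remaining points lie in this disk, and no smaller disk contains both endpoints, so this is the minimum enclosing circle.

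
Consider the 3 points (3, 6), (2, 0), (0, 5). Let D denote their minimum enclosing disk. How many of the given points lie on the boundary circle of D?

3

Call the three points A, B, C in the order given.
Side lengths²: AB² = 37, AC² = 10, BC² = 29.
Since AB² = 37 < 29 + 10 = 39, the triangle is acute, so the smallest enclosing circle is the circumcircle.
Circumcentre = (79/34, 103/34), r² = 5365/578.
The points at distance exactly r from the centre are (3, 6), (2, 0), (0, 5) — 3 points.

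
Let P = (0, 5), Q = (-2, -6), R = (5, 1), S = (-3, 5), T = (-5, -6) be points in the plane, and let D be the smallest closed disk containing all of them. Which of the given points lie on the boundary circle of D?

A smallest enclosing disk is always determined by at most three of the input points on its boundary.
The minimum enclosing circle is determined by three boundary points: R, S, T.
Their circumcentre is (-49/48, -25/24) with r² = 93125/2304.
The farthest remaining point P is at distance² 86501/2304 ≤ 93125/2304.
The points at distance exactly r from the centre are R, S, T — 3 points.

R, S, T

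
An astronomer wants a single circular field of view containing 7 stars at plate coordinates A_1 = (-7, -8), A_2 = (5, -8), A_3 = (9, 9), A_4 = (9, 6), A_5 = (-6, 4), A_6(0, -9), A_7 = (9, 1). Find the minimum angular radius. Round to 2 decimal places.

A smallest enclosing disk is always determined by at most three of the input points on its boundary.
The farthest pair is A_1–A_3 with squared distance 545. The circle on this segment as diameter has centre (1, 0.5) and r² = 545/4 = 136.25.
Check A_2: distance² to centre = 88.25 ≤ 136.25, so it lies inside.
All remaining points lie in this disk, and no smaller disk contains both endpoints, so this is the minimum enclosing circle.
r = √(136.25) ≈ 11.67.

11.67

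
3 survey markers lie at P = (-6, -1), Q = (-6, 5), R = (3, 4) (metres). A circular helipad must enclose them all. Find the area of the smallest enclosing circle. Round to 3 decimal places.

Side lengths²: PQ² = 36, PR² = 106, QR² = 82.
Since PR² = 106 < 82 + 36 = 118, the triangle is acute, so the smallest enclosing circle is the circumcircle.
Circumcentre = (-16/9, 2), r² = 2173/81.
Area = π·r² = π·2173/81 ≈ 84.280.

84.280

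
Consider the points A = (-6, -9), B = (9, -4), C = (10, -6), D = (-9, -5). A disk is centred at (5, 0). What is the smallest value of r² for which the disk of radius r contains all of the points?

The required radius is the distance from (5, 0) to the farthest point.
Squared distances: 202, 32, 61, 221.
Maximum is 221, attained at D.

221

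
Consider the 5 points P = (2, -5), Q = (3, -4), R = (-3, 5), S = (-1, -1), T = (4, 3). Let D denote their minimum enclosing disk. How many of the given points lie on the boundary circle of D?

A smallest enclosing disk is always determined by at most three of the input points on its boundary.
The farthest pair is P–R with squared distance 125. The circle on this segment as diameter has centre (-0.5, 0) and r² = 125/4 = 31.25.
Check Q: distance² to centre = 28.25 ≤ 31.25, so it lies inside.
All remaining points lie in this disk, and no smaller disk contains both endpoints, so this is the minimum enclosing circle.
The points at distance exactly r from the centre are P, R — 2 points.

2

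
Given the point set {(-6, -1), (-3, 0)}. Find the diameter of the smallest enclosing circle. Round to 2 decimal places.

3.16

The smallest circle enclosing two points has them as diameter endpoints.
Centre = midpoint = (-4.5, -0.5); r² = |(-6, -1)−(-3, 0)|²/4 = 10/4 = 2.5.
Diameter = 2r = 2√(2.5) ≈ 3.16.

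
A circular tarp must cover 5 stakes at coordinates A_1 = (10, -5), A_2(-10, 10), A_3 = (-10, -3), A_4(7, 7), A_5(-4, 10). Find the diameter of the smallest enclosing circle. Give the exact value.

25

The minimum enclosing circle of a finite set is fixed by two of the points (as a diameter) or three (as a circumcircle).
The farthest pair is A_1–A_2 with squared distance 625. The circle on this segment as diameter has centre (0, 2.5) and r² = 625/4 = 156.25.
Check A_3: distance² to centre = 130.25 ≤ 156.25, so it lies inside.
All remaining points lie in this disk, and no smaller disk contains both endpoints, so this is the minimum enclosing circle.
Diameter = 2r = 2√(156.25) = 25.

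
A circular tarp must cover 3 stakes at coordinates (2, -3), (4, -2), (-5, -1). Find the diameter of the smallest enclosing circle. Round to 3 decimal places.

9.055

Call the three points A, B, C in the order given.
Side lengths²: AB² = 5, AC² = 53, BC² = 82.
Since BC² = 82 ≥ 53 + 5 = 58, the angle opposite BC is not acute, so the smallest enclosing circle has BC as diameter.
Centre = midpoint of BC = (-0.5, -1.5), r² = 82/4 = 20.5.
Diameter = 2r = 2√(20.5) ≈ 9.055.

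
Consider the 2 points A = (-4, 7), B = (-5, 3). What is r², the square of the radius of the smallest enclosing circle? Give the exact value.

4.25

The smallest circle enclosing two points has them as diameter endpoints.
Centre = midpoint = (-4.5, 5); r² = |AB|²/4 = 17/4 = 4.25.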